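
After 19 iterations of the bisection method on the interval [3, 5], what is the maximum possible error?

Bisection error bound: |error| ≤ (b-a)/2^n
|error| ≤ (5 - 3)/2^19 = 2/2^19
|error| ≤ 0.0000038147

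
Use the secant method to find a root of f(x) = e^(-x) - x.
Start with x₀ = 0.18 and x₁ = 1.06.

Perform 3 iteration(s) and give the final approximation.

f(x) = e^(-x) - x
x₀ = 0.18, x₁ = 1.06

Secant formula: x_{n+1} = x_n - f(x_n)(x_n - x_{n-1})/(f(x_n) - f(x_{n-1}))

Iteration 1:
  f(0.180000) = 0.655270
  f(1.060000) = -0.713544
  x_2 = 1.060000 - (-0.713544)×(1.060000 - 0.180000)/(-0.713544 - 0.655270)
       = 0.601268
Iteration 2:
  f(1.060000) = -0.713544
  f(0.601268) = -0.053152
  x_3 = 0.601268 - (-0.053152)×(0.601268 - 1.060000)/(-0.053152 - (-0.713544))
       = 0.564347
Iteration 3:
  f(0.601268) = -0.053152
  f(0.564347) = 0.004385
  x_4 = 0.564347 - 0.004385×(0.564347 - 0.601268)/(0.004385 - (-0.053152))
       = 0.567160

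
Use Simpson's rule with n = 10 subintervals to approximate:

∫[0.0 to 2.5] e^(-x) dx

f(x) = e^(-x)
a = 0.0, b = 2.5, n = 10
h = (b - a)/n = 0.250000

Simpson's rule: (h/3)[f(x₀) + 4f(x₁) + 2f(x₂) + ... + f(xₙ)]

x_0 = 0.0000, f(x_0) = 1.000000, coefficient = 1
x_1 = 0.2500, f(x_1) = 0.778801, coefficient = 4
x_2 = 0.5000, f(x_2) = 0.606531, coefficient = 2
x_3 = 0.7500, f(x_3) = 0.472367, coefficient = 4
x_4 = 1.0000, f(x_4) = 0.367879, coefficient = 2
x_5 = 1.2500, f(x_5) = 0.286505, coefficient = 4
x_6 = 1.5000, f(x_6) = 0.223130, coefficient = 2
x_7 = 1.7500, f(x_7) = 0.173774, coefficient = 4
x_8 = 2.0000, f(x_8) = 0.135335, coefficient = 2
x_9 = 2.2500, f(x_9) = 0.105399, coefficient = 4
x_10 = 2.5000, f(x_10) = 0.082085, coefficient = 1

I ≈ (0.250000/3) × 11.015217 = 0.917935
Exact value: 0.917915
Error: 0.000020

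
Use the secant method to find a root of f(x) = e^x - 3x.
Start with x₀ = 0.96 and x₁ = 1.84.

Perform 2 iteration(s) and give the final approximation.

f(x) = e^x - 3x
x₀ = 0.96, x₁ = 1.84

Secant formula: x_{n+1} = x_n - f(x_n)(x_n - x_{n-1})/(f(x_n) - f(x_{n-1}))

Iteration 1:
  f(0.960000) = -0.268304
  f(1.840000) = 0.776538
  x_2 = 1.840000 - 0.776538×(1.840000 - 0.960000)/(0.776538 - (-0.268304))
       = 1.185974
Iteration 2:
  f(1.840000) = 0.776538
  f(1.185974) = -0.284048
  x_3 = 1.185974 - (-0.284048)×(1.185974 - 1.840000)/(-0.284048 - 0.776538)
       = 1.361136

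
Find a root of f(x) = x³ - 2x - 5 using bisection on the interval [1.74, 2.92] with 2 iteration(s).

f(x) = x³ - 2x - 5
Initial interval: [1.74, 2.92]

Iteration 1:
  c_1 = (1.740000 + 2.920000)/2 = 2.330000
  f(c_1) = f(2.330000) = 2.989337
  f(a) × f(c) < 0, new interval: [1.740000, 2.330000]
Iteration 2:
  c_2 = (1.740000 + 2.330000)/2 = 2.035000
  f(c_2) = f(2.035000) = -0.642607
  f(a) × f(c) ≥ 0, new interval: [2.035000, 2.330000]

After 2 iteration(s), the approximation is c_2 = 2.035000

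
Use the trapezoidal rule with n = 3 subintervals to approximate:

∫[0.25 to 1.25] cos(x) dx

f(x) = cos(x)
a = 0.25, b = 1.25, n = 3
h = (b - a)/n = 0.333333

Trapezoidal rule: (h/2)[f(x₀) + 2f(x₁) + 2f(x₂) + ... + f(xₙ)]

x_0 = 0.2500, f(x_0) = 0.968912, coefficient = 1
x_1 = 0.5833, f(x_1) = 0.834631, coefficient = 2
x_2 = 0.9167, f(x_2) = 0.608469, coefficient = 2
x_3 = 1.2500, f(x_3) = 0.315322, coefficient = 1

I ≈ (0.333333/2) × 4.170435 = 0.695072
Exact value: 0.701581
Error: 0.006508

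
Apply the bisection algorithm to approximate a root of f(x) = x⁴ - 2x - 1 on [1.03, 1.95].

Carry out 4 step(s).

f(x) = x⁴ - 2x - 1
Initial interval: [1.03, 1.95]

Iteration 1:
  c_1 = (1.030000 + 1.950000)/2 = 1.490000
  f(c_1) = f(1.490000) = 0.948844
  f(a) × f(c) < 0, new interval: [1.030000, 1.490000]
Iteration 2:
  c_2 = (1.030000 + 1.490000)/2 = 1.260000
  f(c_2) = f(1.260000) = -0.999526
  f(a) × f(c) ≥ 0, new interval: [1.260000, 1.490000]
Iteration 3:
  c_3 = (1.260000 + 1.490000)/2 = 1.375000
  f(c_3) = f(1.375000) = -0.175537
  f(a) × f(c) ≥ 0, new interval: [1.375000, 1.490000]
Iteration 4:
  c_4 = (1.375000 + 1.490000)/2 = 1.432500
  f(c_4) = f(1.432500) = 0.345935
  f(a) × f(c) < 0, new interval: [1.375000, 1.432500]

After 4 iteration(s), the approximation is c_4 = 1.432500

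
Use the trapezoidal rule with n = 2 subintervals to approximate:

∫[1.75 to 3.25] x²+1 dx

f(x) = x²+1
a = 1.75, b = 3.25, n = 2
h = (b - a)/n = 0.750000

Trapezoidal rule: (h/2)[f(x₀) + 2f(x₁) + 2f(x₂) + ... + f(xₙ)]

x_0 = 1.7500, f(x_0) = 4.062500, coefficient = 1
x_1 = 2.5000, f(x_1) = 7.250000, coefficient = 2
x_2 = 3.2500, f(x_2) = 11.562500, coefficient = 1

I ≈ (0.750000/2) × 30.125000 = 11.296875
Exact value: 11.156250
Error: 0.140625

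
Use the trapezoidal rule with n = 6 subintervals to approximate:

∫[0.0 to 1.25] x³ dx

f(x) = x³
a = 0.0, b = 1.25, n = 6
h = (b - a)/n = 0.208333

Trapezoidal rule: (h/2)[f(x₀) + 2f(x₁) + 2f(x₂) + ... + f(xₙ)]

x_0 = 0.0000, f(x_0) = 0.000000, coefficient = 1
x_1 = 0.2083, f(x_1) = 0.009042, coefficient = 2
x_2 = 0.4167, f(x_2) = 0.072338, coefficient = 2
x_3 = 0.6250, f(x_3) = 0.244141, coefficient = 2
x_4 = 0.8333, f(x_4) = 0.578704, coefficient = 2
x_5 = 1.0417, f(x_5) = 1.130281, coefficient = 2
x_6 = 1.2500, f(x_6) = 1.953125, coefficient = 1

I ≈ (0.208333/2) × 6.022135 = 0.627306
Exact value: 0.610352
Error: 0.016954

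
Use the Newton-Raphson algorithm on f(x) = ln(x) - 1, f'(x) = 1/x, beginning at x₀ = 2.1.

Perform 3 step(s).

f(x) = ln(x) - 1
f'(x) = 1/x
x₀ = 2.1

Newton-Raphson formula: x_{n+1} = x_n - f(x_n)/f'(x_n)

Iteration 1:
  f(2.100000) = -0.258063
  f'(2.100000) = 0.476190
  x_1 = 2.100000 - (-0.258063)/0.476190 = 2.641932
Iteration 2:
  f(2.641932) = -0.028490
  f'(2.641932) = 0.378511
  x_2 = 2.641932 - (-0.028490)/0.378511 = 2.717199
Iteration 3:
  f(2.717199) = -0.000398
  f'(2.717199) = 0.368026
  x_3 = 2.717199 - (-0.000398)/0.368026 = 2.718282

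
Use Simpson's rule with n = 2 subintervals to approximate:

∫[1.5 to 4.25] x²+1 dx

f(x) = x²+1
a = 1.5, b = 4.25, n = 2
h = (b - a)/n = 1.375000

Simpson's rule: (h/3)[f(x₀) + 4f(x₁) + 2f(x₂) + ... + f(xₙ)]

x_0 = 1.5000, f(x_0) = 3.250000, coefficient = 1
x_1 = 2.8750, f(x_1) = 9.265625, coefficient = 4
x_2 = 4.2500, f(x_2) = 19.062500, coefficient = 1

I ≈ (1.375000/3) × 59.375000 = 27.213542
Exact value: 27.213542
Error: 0.000000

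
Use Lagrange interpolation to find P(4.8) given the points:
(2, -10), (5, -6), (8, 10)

Lagrange interpolation formula:
P(x) = Σ yᵢ × Lᵢ(x)
where Lᵢ(x) = Π_{j≠i} (x - xⱼ)/(xᵢ - xⱼ)

L_0(4.8) = (4.8 - 5)/(2 - 5) × (4.8 - 8)/(2 - 8) = 0.035556
L_1(4.8) = (4.8 - 2)/(5 - 2) × (4.8 - 8)/(5 - 8) = 0.995556
L_2(4.8) = (4.8 - 2)/(8 - 2) × (4.8 - 5)/(8 - 5) = -0.031111

P(4.8) = (-10)×L_0(4.8) + (-6)×L_1(4.8) + 10×L_2(4.8)
P(4.8) = -6.640000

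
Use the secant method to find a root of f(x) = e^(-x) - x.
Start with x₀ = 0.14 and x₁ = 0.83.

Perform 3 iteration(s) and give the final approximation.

f(x) = e^(-x) - x
x₀ = 0.14, x₁ = 0.83

Secant formula: x_{n+1} = x_n - f(x_n)(x_n - x_{n-1})/(f(x_n) - f(x_{n-1}))

Iteration 1:
  f(0.140000) = 0.729358
  f(0.830000) = -0.393951
  x_2 = 0.830000 - (-0.393951)×(0.830000 - 0.140000)/(-0.393951 - 0.729358)
       = 0.588013
Iteration 2:
  f(0.830000) = -0.393951
  f(0.588013) = -0.032583
  x_3 = 0.588013 - (-0.032583)×(0.588013 - 0.830000)/(-0.032583 - (-0.393951))
       = 0.566194
Iteration 3:
  f(0.588013) = -0.032583
  f(0.566194) = 0.001488
  x_4 = 0.566194 - 0.001488×(0.566194 - 0.588013)/(0.001488 - (-0.032583))
       = 0.567147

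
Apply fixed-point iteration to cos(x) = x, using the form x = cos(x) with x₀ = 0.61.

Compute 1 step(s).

Equation: cos(x) = x
Fixed-point form: x = cos(x)
x₀ = 0.61

x_1 = g(0.610000) = 0.819648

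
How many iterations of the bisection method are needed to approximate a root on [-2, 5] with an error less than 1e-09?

We need (b-a)/2^n ≤ 1e-09
(5 - (-2))/2^n ≤ 1e-09
7/2^n ≤ 1e-09
2^n ≥ 7000000000
n ≥ log₂(7000000000) = 32.70
n ≥ 33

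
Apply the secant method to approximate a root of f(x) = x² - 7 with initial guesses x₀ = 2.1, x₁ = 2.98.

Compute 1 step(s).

f(x) = x² - 7
x₀ = 2.1, x₁ = 2.98

Secant formula: x_{n+1} = x_n - f(x_n)(x_n - x_{n-1})/(f(x_n) - f(x_{n-1}))

Iteration 1:
  f(2.100000) = -2.590000
  f(2.980000) = 1.880400
  x_2 = 2.980000 - 1.880400×(2.980000 - 2.100000)/(1.880400 - (-2.590000))
       = 2.609843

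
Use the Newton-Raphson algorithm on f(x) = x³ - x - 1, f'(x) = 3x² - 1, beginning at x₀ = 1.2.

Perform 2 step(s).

f(x) = x³ - x - 1
f'(x) = 3x² - 1
x₀ = 1.2

Newton-Raphson formula: x_{n+1} = x_n - f(x_n)/f'(x_n)

Iteration 1:
  f(1.200000) = -0.472000
  f'(1.200000) = 3.320000
  x_1 = 1.200000 - (-0.472000)/3.320000 = 1.342169
Iteration 2:
  f(1.342169) = 0.075636
  f'(1.342169) = 4.404250
  x_2 = 1.342169 - 0.075636/4.404250 = 1.324995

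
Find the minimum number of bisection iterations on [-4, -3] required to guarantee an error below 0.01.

We need (b-a)/2^n ≤ 0.01
(-3 - (-4))/2^n ≤ 0.01
1/2^n ≤ 0.01
2^n ≥ 100
n ≥ log₂(100) = 6.64
n ≥ 7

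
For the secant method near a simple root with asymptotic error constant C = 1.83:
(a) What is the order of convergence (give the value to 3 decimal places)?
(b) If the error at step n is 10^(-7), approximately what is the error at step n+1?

(a) Secant method has superlinear convergence with order φ = (1+√5)/2 ≈ 1.618.
    This means |e_{n+1}| ≈ C|e_n|^1.618.

(b) With |e_n| = 10^(-7) and C = 1.83:
    |e_{n+1}| ≈ 1.83 × (10^(-7))^1.618 = 1.83 × 10^(-11.33)

(a) ≈ 1.618 (golden ratio); (b) |e_{n+1}| ≈ 8.634e-12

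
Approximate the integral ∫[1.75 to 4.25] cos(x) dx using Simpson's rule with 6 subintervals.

f(x) = cos(x)
a = 1.75, b = 4.25, n = 6
h = (b - a)/n = 0.416667

Simpson's rule: (h/3)[f(x₀) + 4f(x₁) + 2f(x₂) + ... + f(xₙ)]

x_0 = 1.7500, f(x_0) = -0.178246, coefficient = 1
x_1 = 2.1667, f(x_1) = -0.561229, coefficient = 4
x_2 = 2.5833, f(x_2) = -0.848178, coefficient = 2
x_3 = 3.0000, f(x_3) = -0.989992, coefficient = 4
x_4 = 3.4167, f(x_4) = -0.962405, coefficient = 2
x_5 = 3.8333, f(x_5) = -0.770137, coefficient = 4
x_6 = 4.2500, f(x_6) = -0.446087, coefficient = 1

I ≈ (0.416667/3) × -13.530935 = -1.879297
Exact value: -1.878975
Error: 0.000321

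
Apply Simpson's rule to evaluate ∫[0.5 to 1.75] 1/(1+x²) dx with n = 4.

f(x) = 1/(1+x²)
a = 0.5, b = 1.75, n = 4
h = (b - a)/n = 0.312500

Simpson's rule: (h/3)[f(x₀) + 4f(x₁) + 2f(x₂) + ... + f(xₙ)]

x_0 = 0.5000, f(x_0) = 0.800000, coefficient = 1
x_1 = 0.8125, f(x_1) = 0.602353, coefficient = 4
x_2 = 1.1250, f(x_2) = 0.441379, coefficient = 2
x_3 = 1.4375, f(x_3) = 0.326115, coefficient = 4
x_4 = 1.7500, f(x_4) = 0.246154, coefficient = 1

I ≈ (0.312500/3) × 5.642783 = 0.587790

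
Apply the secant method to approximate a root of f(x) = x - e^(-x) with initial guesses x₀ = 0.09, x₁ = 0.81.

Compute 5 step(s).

f(x) = x - e^(-x)
x₀ = 0.09, x₁ = 0.81

Secant formula: x_{n+1} = x_n - f(x_n)(x_n - x_{n-1})/(f(x_n) - f(x_{n-1}))

Iteration 1:
  f(0.090000) = -0.823931
  f(0.810000) = 0.365142
  x_2 = 0.810000 - 0.365142×(0.810000 - 0.090000)/(0.365142 - (-0.823931))
       = 0.588902
Iteration 2:
  f(0.810000) = 0.365142
  f(0.588902) = 0.033965
  x_3 = 0.588902 - 0.033965×(0.588902 - 0.810000)/(0.033965 - 0.365142)
       = 0.566226
Iteration 3:
  f(0.588902) = 0.033965
  f(0.566226) = -0.001438
  x_4 = 0.566226 - (-0.001438)×(0.566226 - 0.588902)/(-0.001438 - 0.033965)
       = 0.567147
Iteration 4:
  f(0.566226) = -0.001438
  f(0.567147) = 0.000006
  x_5 = 0.567147 - 0.000006×(0.567147 - 0.566226)/(0.000006 - (-0.001438))
       = 0.567143
Iteration 5:
  f(0.567147) = 0.000006
  f(0.567143) = 0.000000
  x_6 = 0.567143 - 0.000000×(0.567143 - 0.567147)/(0.000000 - 0.000006)
       = 0.567143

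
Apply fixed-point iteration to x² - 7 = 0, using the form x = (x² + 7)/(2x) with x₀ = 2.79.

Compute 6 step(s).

Equation: x² - 7 = 0
Fixed-point form: x = (x² + 7)/(2x)
x₀ = 2.79

x_1 = g(2.790000) = 2.649480
x_2 = g(2.649480) = 2.645754
x_3 = g(2.645754) = 2.645751
x_4 = g(2.645751) = 2.645751
x_5 = g(2.645751) = 2.645751
x_6 = g(2.645751) = 2.645751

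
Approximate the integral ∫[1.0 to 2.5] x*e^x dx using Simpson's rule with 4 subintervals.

f(x) = x*e^x
a = 1.0, b = 2.5, n = 4
h = (b - a)/n = 0.375000

Simpson's rule: (h/3)[f(x₀) + 4f(x₁) + 2f(x₂) + ... + f(xₙ)]

x_0 = 1.0000, f(x_0) = 2.718282, coefficient = 1
x_1 = 1.3750, f(x_1) = 5.438230, coefficient = 4
x_2 = 1.7500, f(x_2) = 10.070555, coefficient = 2
x_3 = 2.1250, f(x_3) = 17.792407, coefficient = 4
x_4 = 2.5000, f(x_4) = 30.456235, coefficient = 1

I ≈ (0.375000/3) × 146.238177 = 18.279772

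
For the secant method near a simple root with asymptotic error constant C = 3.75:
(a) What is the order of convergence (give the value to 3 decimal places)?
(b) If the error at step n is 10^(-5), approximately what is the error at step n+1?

(a) Secant method has superlinear convergence with order φ = (1+√5)/2 ≈ 1.618.
    This means |e_{n+1}| ≈ C|e_n|^1.618.

(b) With |e_n| = 10^(-5) and C = 3.75:
    |e_{n+1}| ≈ 3.75 × (10^(-5))^1.618 = 3.75 × 10^(-8.09)

(a) ≈ 1.618 (golden ratio); (b) |e_{n+1}| ≈ 3.047e-08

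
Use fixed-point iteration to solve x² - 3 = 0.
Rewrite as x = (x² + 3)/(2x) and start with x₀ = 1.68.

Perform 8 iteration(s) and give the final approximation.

Equation: x² - 3 = 0
Fixed-point form: x = (x² + 3)/(2x)
x₀ = 1.68

x_1 = g(1.680000) = 1.732857
x_2 = g(1.732857) = 1.732051
x_3 = g(1.732051) = 1.732051
x_4 = g(1.732051) = 1.732051
x_5 = g(1.732051) = 1.732051
x_6 = g(1.732051) = 1.732051
x_7 = g(1.732051) = 1.732051
x_8 = g(1.732051) = 1.732051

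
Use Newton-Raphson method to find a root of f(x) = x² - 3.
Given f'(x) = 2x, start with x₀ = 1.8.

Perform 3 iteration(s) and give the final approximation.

f(x) = x² - 3
f'(x) = 2x
x₀ = 1.8

Newton-Raphson formula: x_{n+1} = x_n - f(x_n)/f'(x_n)

Iteration 1:
  f(1.800000) = 0.240000
  f'(1.800000) = 3.600000
  x_1 = 1.800000 - 0.240000/3.600000 = 1.733333
Iteration 2:
  f(1.733333) = 0.004444
  f'(1.733333) = 3.466667
  x_2 = 1.733333 - 0.004444/3.466667 = 1.732051
Iteration 3:
  f(1.732051) = 0.000002
  f'(1.732051) = 3.464103
  x_3 = 1.732051 - 0.000002/3.464103 = 1.732051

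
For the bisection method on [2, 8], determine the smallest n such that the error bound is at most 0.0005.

We need (b-a)/2^n ≤ 0.0005
(8 - 2)/2^n ≤ 0.0005
6/2^n ≤ 0.0005
2^n ≥ 12000
n ≥ log₂(12000) = 13.55
n ≥ 14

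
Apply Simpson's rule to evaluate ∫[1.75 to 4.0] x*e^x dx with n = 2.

f(x) = x*e^x
a = 1.75, b = 4.0, n = 2
h = (b - a)/n = 1.125000

Simpson's rule: (h/3)[f(x₀) + 4f(x₁) + 2f(x₂) + ... + f(xₙ)]

x_0 = 1.7500, f(x_0) = 10.070555, coefficient = 1
x_1 = 2.8750, f(x_1) = 50.960594, coefficient = 4
x_2 = 4.0000, f(x_2) = 218.392600, coefficient = 1

I ≈ (1.125000/3) × 432.305532 = 162.114575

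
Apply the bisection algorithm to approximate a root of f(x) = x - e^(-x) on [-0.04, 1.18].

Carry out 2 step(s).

f(x) = x - e^(-x)
Initial interval: [-0.04, 1.18]

Iteration 1:
  c_1 = (-0.040000 + 1.180000)/2 = 0.570000
  f(c_1) = f(0.570000) = 0.004475
  f(a) × f(c) < 0, new interval: [-0.040000, 0.570000]
Iteration 2:
  c_2 = (-0.040000 + 0.570000)/2 = 0.265000
  f(c_2) = f(0.265000) = -0.502206
  f(a) × f(c) ≥ 0, new interval: [0.265000, 0.570000]

After 2 iteration(s), the approximation is c_2 = 0.265000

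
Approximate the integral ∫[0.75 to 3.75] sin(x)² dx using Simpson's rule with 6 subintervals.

f(x) = sin(x)²
a = 0.75, b = 3.75, n = 6
h = (b - a)/n = 0.500000

Simpson's rule: (h/3)[f(x₀) + 4f(x₁) + 2f(x₂) + ... + f(xₙ)]

x_0 = 0.7500, f(x_0) = 0.464631, coefficient = 1
x_1 = 1.2500, f(x_1) = 0.900572, coefficient = 4
x_2 = 1.7500, f(x_2) = 0.968228, coefficient = 2
x_3 = 2.2500, f(x_3) = 0.605398, coefficient = 4
x_4 = 2.7500, f(x_4) = 0.145665, coefficient = 2
x_5 = 3.2500, f(x_5) = 0.011706, coefficient = 4
x_6 = 3.7500, f(x_6) = 0.326682, coefficient = 1

I ≈ (0.500000/3) × 9.089804 = 1.514967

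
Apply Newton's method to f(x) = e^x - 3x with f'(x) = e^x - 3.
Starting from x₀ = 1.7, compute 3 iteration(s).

f(x) = e^x - 3x
f'(x) = e^x - 3
x₀ = 1.7

Newton-Raphson formula: x_{n+1} = x_n - f(x_n)/f'(x_n)

Iteration 1:
  f(1.700000) = 0.373947
  f'(1.700000) = 2.473947
  x_1 = 1.700000 - 0.373947/2.473947 = 1.548846
Iteration 2:
  f(1.548846) = 0.059498
  f'(1.548846) = 1.706036
  x_2 = 1.548846 - 0.059498/1.706036 = 1.513971
Iteration 3:
  f(1.513971) = 0.002829
  f'(1.513971) = 1.544741
  x_3 = 1.513971 - 0.002829/1.544741 = 1.512140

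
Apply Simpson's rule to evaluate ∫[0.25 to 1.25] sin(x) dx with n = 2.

f(x) = sin(x)
a = 0.25, b = 1.25, n = 2
h = (b - a)/n = 0.500000

Simpson's rule: (h/3)[f(x₀) + 4f(x₁) + 2f(x₂) + ... + f(xₙ)]

x_0 = 0.2500, f(x_0) = 0.247404, coefficient = 1
x_1 = 0.7500, f(x_1) = 0.681639, coefficient = 4
x_2 = 1.2500, f(x_2) = 0.948985, coefficient = 1

I ≈ (0.500000/3) × 3.922944 = 0.653824
Exact value: 0.653590
Error: 0.000234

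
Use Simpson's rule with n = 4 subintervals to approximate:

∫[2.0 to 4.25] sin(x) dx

f(x) = sin(x)
a = 2.0, b = 4.25, n = 4
h = (b - a)/n = 0.562500

Simpson's rule: (h/3)[f(x₀) + 4f(x₁) + 2f(x₂) + ... + f(xₙ)]

x_0 = 2.0000, f(x_0) = 0.909297, coefficient = 1
x_1 = 2.5625, f(x_1) = 0.547265, coefficient = 4
x_2 = 3.1250, f(x_2) = 0.016592, coefficient = 2
x_3 = 3.6875, f(x_3) = -0.519194, coefficient = 4
x_4 = 4.2500, f(x_4) = -0.894989, coefficient = 1

I ≈ (0.562500/3) × 0.159776 = 0.029958
Exact value: 0.029941
Error: 0.000017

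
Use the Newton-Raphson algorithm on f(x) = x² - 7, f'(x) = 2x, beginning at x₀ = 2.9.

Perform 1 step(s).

f(x) = x² - 7
f'(x) = 2x
x₀ = 2.9

Newton-Raphson formula: x_{n+1} = x_n - f(x_n)/f'(x_n)

Iteration 1:
  f(2.900000) = 1.410000
  f'(2.900000) = 5.800000
  x_1 = 2.900000 - 1.410000/5.800000 = 2.656897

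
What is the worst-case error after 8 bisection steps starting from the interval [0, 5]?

Bisection error bound: |error| ≤ (b-a)/2^n
|error| ≤ (5 - 0)/2^8 = 5/2^8
|error| ≤ 0.0195312500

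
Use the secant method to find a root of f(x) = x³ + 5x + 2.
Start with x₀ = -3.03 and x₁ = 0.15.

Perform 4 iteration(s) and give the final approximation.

f(x) = x³ + 5x + 2
x₀ = -3.03, x₁ = 0.15

Secant formula: x_{n+1} = x_n - f(x_n)(x_n - x_{n-1})/(f(x_n) - f(x_{n-1}))

Iteration 1:
  f(-3.030000) = -40.968127
  f(0.150000) = 2.753375
  x_2 = 0.150000 - 2.753375×(0.150000 - (-3.030000))/(2.753375 - (-40.968127))
       = -0.050261
Iteration 2:
  f(0.150000) = 2.753375
  f(-0.050261) = 1.748566
  x_3 = -0.050261 - 1.748566×(-0.050261 - 0.150000)/(1.748566 - 2.753375)
       = -0.398756
Iteration 3:
  f(-0.050261) = 1.748566
  f(-0.398756) = -0.057184
  x_4 = -0.398756 - (-0.057184)×(-0.398756 - (-0.050261))/(-0.057184 - 1.748566)
       = -0.387720
Iteration 4:
  f(-0.398756) = -0.057184
  f(-0.387720) = 0.003116
  x_5 = -0.387720 - 0.003116×(-0.387720 - (-0.398756))/(0.003116 - (-0.057184))
       = -0.388290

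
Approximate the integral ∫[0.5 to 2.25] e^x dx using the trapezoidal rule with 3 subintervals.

f(x) = e^x
a = 0.5, b = 2.25, n = 3
h = (b - a)/n = 0.583333

Trapezoidal rule: (h/2)[f(x₀) + 2f(x₁) + 2f(x₂) + ... + f(xₙ)]

x_0 = 0.5000, f(x_0) = 1.648721, coefficient = 1
x_1 = 1.0833, f(x_1) = 2.954512, coefficient = 2
x_2 = 1.6667, f(x_2) = 5.294490, coefficient = 2
x_3 = 2.2500, f(x_3) = 9.487736, coefficient = 1

I ≈ (0.583333/2) × 27.634460 = 8.060051
Exact value: 7.839015
Error: 0.221036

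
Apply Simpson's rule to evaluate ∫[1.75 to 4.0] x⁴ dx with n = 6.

f(x) = x⁴
a = 1.75, b = 4.0, n = 6
h = (b - a)/n = 0.375000

Simpson's rule: (h/3)[f(x₀) + 4f(x₁) + 2f(x₂) + ... + f(xₙ)]

x_0 = 1.7500, f(x_0) = 9.378906, coefficient = 1
x_1 = 2.1250, f(x_1) = 20.390869, coefficient = 4
x_2 = 2.5000, f(x_2) = 39.062500, coefficient = 2
x_3 = 2.8750, f(x_3) = 68.320557, coefficient = 4
x_4 = 3.2500, f(x_4) = 111.566406, coefficient = 2
x_5 = 3.6250, f(x_5) = 172.676025, coefficient = 4
x_6 = 4.0000, f(x_6) = 256.000000, coefficient = 1

I ≈ (0.375000/3) × 1612.186523 = 201.523315
Exact value: 201.517383
Error: 0.005933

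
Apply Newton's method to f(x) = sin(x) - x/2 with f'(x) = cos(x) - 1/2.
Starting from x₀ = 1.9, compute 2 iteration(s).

f(x) = sin(x) - x/2
f'(x) = cos(x) - 1/2
x₀ = 1.9

Newton-Raphson formula: x_{n+1} = x_n - f(x_n)/f'(x_n)

Iteration 1:
  f(1.900000) = -0.003700
  f'(1.900000) = -0.823290
  x_1 = 1.900000 - (-0.003700)/(-0.823290) = 1.895506
Iteration 2:
  f(1.895506) = -0.000010
  f'(1.895506) = -0.819034
  x_2 = 1.895506 - (-0.000010)/(-0.819034) = 1.895494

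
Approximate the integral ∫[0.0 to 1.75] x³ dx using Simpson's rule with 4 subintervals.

f(x) = x³
a = 0.0, b = 1.75, n = 4
h = (b - a)/n = 0.437500

Simpson's rule: (h/3)[f(x₀) + 4f(x₁) + 2f(x₂) + ... + f(xₙ)]

x_0 = 0.0000, f(x_0) = 0.000000, coefficient = 1
x_1 = 0.4375, f(x_1) = 0.083740, coefficient = 4
x_2 = 0.8750, f(x_2) = 0.669922, coefficient = 2
x_3 = 1.3125, f(x_3) = 2.260986, coefficient = 4
x_4 = 1.7500, f(x_4) = 5.359375, coefficient = 1

I ≈ (0.437500/3) × 16.078125 = 2.344727
Exact value: 2.344727
Error: 0.000000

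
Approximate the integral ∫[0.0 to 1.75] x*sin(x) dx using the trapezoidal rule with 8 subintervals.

f(x) = x*sin(x)
a = 0.0, b = 1.75, n = 8
h = (b - a)/n = 0.218750

Trapezoidal rule: (h/2)[f(x₀) + 2f(x₁) + 2f(x₂) + ... + f(xₙ)]

x_0 = 0.0000, f(x_0) = 0.000000, coefficient = 1
x_1 = 0.2188, f(x_1) = 0.047471, coefficient = 2
x_2 = 0.4375, f(x_2) = 0.185358, coefficient = 2
x_3 = 0.6562, f(x_3) = 0.400411, coefficient = 2
x_4 = 0.8750, f(x_4) = 0.671601, coefficient = 2
x_5 = 1.0938, f(x_5) = 0.971638, coefficient = 2
x_6 = 1.3125, f(x_6) = 1.268960, coefficient = 2
x_7 = 1.5312, f(x_7) = 1.530053, coefficient = 2
x_8 = 1.7500, f(x_8) = 1.721975, coefficient = 1

I ≈ (0.218750/2) × 11.872959 = 1.298605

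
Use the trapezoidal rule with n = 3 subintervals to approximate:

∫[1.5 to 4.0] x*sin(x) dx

f(x) = x*sin(x)
a = 1.5, b = 4.0, n = 3
h = (b - a)/n = 0.833333

Trapezoidal rule: (h/2)[f(x₀) + 2f(x₁) + 2f(x₂) + ... + f(xₙ)]

x_0 = 1.5000, f(x_0) = 1.496242, coefficient = 1
x_1 = 2.3333, f(x_1) = 1.687200, coefficient = 2
x_2 = 3.1667, f(x_2) = -0.079393, coefficient = 2
x_3 = 4.0000, f(x_3) = -3.027210, coefficient = 1

I ≈ (0.833333/2) × 1.684648 = 0.701937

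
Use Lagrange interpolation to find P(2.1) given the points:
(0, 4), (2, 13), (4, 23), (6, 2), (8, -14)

Lagrange interpolation formula:
P(x) = Σ yᵢ × Lᵢ(x)
where Lᵢ(x) = Π_{j≠i} (x - xⱼ)/(xᵢ - xⱼ)

L_0(2.1) = (2.1 - 2)/(0 - 2) × (2.1 - 4)/(0 - 4) × (2.1 - 6)/(0 - 6) × (2.1 - 8)/(0 - 8) = -0.011385
L_1(2.1) = (2.1 - 0)/(2 - 0) × (2.1 - 4)/(2 - 4) × (2.1 - 6)/(2 - 6) × (2.1 - 8)/(2 - 8) = 0.956353
L_2(2.1) = (2.1 - 0)/(4 - 0) × (2.1 - 2)/(4 - 2) × (2.1 - 6)/(4 - 6) × (2.1 - 8)/(4 - 8) = 0.075502
L_3(2.1) = (2.1 - 0)/(6 - 0) × (2.1 - 2)/(6 - 2) × (2.1 - 4)/(6 - 4) × (2.1 - 8)/(6 - 8) = -0.024522
L_4(2.1) = (2.1 - 0)/(8 - 0) × (2.1 - 2)/(8 - 2) × (2.1 - 4)/(8 - 4) × (2.1 - 6)/(8 - 6) = 0.004052

P(2.1) = 4×L_0(2.1) + 13×L_1(2.1) + 23×L_2(2.1) + 2×L_3(2.1) + (-14)×L_4(2.1)
P(2.1) = 14.017809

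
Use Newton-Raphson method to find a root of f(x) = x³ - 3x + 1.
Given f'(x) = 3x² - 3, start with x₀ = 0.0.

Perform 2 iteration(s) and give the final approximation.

f(x) = x³ - 3x + 1
f'(x) = 3x² - 3
x₀ = 0.0

Newton-Raphson formula: x_{n+1} = x_n - f(x_n)/f'(x_n)

Iteration 1:
  f(0.000000) = 1.000000
  f'(0.000000) = -3.000000
  x_1 = 0.000000 - 1.000000/(-3.000000) = 0.333333
Iteration 2:
  f(0.333333) = 0.037037
  f'(0.333333) = -2.666667
  x_2 = 0.333333 - 0.037037/(-2.666667) = 0.347222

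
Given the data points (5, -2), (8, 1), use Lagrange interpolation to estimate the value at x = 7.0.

Lagrange interpolation formula:
P(x) = Σ yᵢ × Lᵢ(x)
where Lᵢ(x) = Π_{j≠i} (x - xⱼ)/(xᵢ - xⱼ)

L_0(7.0) = (7.0 - 8)/(5 - 8) = 0.333333
L_1(7.0) = (7.0 - 5)/(8 - 5) = 0.666667

P(7.0) = (-2)×L_0(7.0) + 1×L_1(7.0)
P(7.0) = 0.000000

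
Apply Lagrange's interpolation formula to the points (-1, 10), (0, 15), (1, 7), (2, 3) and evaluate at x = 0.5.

Lagrange interpolation formula:
P(x) = Σ yᵢ × Lᵢ(x)
where Lᵢ(x) = Π_{j≠i} (x - xⱼ)/(xᵢ - xⱼ)

L_0(0.5) = (0.5 - 0)/(-1 - 0) × (0.5 - 1)/(-1 - 1) × (0.5 - 2)/(-1 - 2) = -0.062500
L_1(0.5) = (0.5 - (-1))/(0 - (-1)) × (0.5 - 1)/(0 - 1) × (0.5 - 2)/(0 - 2) = 0.562500
L_2(0.5) = (0.5 - (-1))/(1 - (-1)) × (0.5 - 0)/(1 - 0) × (0.5 - 2)/(1 - 2) = 0.562500
L_3(0.5) = (0.5 - (-1))/(2 - (-1)) × (0.5 - 0)/(2 - 0) × (0.5 - 1)/(2 - 1) = -0.062500

P(0.5) = 10×L_0(0.5) + 15×L_1(0.5) + 7×L_2(0.5) + 3×L_3(0.5)
P(0.5) = 11.562500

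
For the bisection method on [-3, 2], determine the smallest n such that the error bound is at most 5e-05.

We need (b-a)/2^n ≤ 5e-05
(2 - (-3))/2^n ≤ 5e-05
5/2^n ≤ 5e-05
2^n ≥ 100000
n ≥ log₂(100000) = 16.61
n ≥ 17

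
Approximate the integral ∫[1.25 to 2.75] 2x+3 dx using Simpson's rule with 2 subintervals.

f(x) = 2x+3
a = 1.25, b = 2.75, n = 2
h = (b - a)/n = 0.750000

Simpson's rule: (h/3)[f(x₀) + 4f(x₁) + 2f(x₂) + ... + f(xₙ)]

x_0 = 1.2500, f(x_0) = 5.500000, coefficient = 1
x_1 = 2.0000, f(x_1) = 7.000000, coefficient = 4
x_2 = 2.7500, f(x_2) = 8.500000, coefficient = 1

I ≈ (0.750000/3) × 42.000000 = 10.500000
Exact value: 10.500000
Error: 0.000000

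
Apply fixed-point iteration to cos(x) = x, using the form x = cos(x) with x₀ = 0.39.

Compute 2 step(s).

Equation: cos(x) = x
Fixed-point form: x = cos(x)
x₀ = 0.39

x_1 = g(0.390000) = 0.924909
x_2 = g(0.924909) = 0.601907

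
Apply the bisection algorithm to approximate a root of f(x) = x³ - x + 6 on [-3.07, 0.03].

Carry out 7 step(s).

f(x) = x³ - x + 6
Initial interval: [-3.07, 0.03]

Iteration 1:
  c_1 = (-3.070000 + 0.030000)/2 = -1.520000
  f(c_1) = f(-1.520000) = 4.008192
  f(a) × f(c) < 0, new interval: [-3.070000, -1.520000]
Iteration 2:
  c_2 = (-3.070000 + (-1.520000))/2 = -2.295000
  f(c_2) = f(-2.295000) = -3.792822
  f(a) × f(c) ≥ 0, new interval: [-2.295000, -1.520000]
Iteration 3:
  c_3 = (-2.295000 + (-1.520000))/2 = -1.907500
  f(c_3) = f(-1.907500) = 0.966954
  f(a) × f(c) < 0, new interval: [-2.295000, -1.907500]
Iteration 4:
  c_4 = (-2.295000 + (-1.907500))/2 = -2.101250
  f(c_4) = f(-2.101250) = -1.176297
  f(a) × f(c) ≥ 0, new interval: [-2.101250, -1.907500]
Iteration 5:
  c_5 = (-2.101250 + (-1.907500))/2 = -2.004375
  f(c_5) = f(-2.004375) = -0.048240
  f(a) × f(c) ≥ 0, new interval: [-2.004375, -1.907500]
Iteration 6:
  c_6 = (-2.004375 + (-1.907500))/2 = -1.955938
  f(c_6) = f(-1.955938) = 0.473124
  f(a) × f(c) < 0, new interval: [-2.004375, -1.955938]
Iteration 7:
  c_7 = (-2.004375 + (-1.955938))/2 = -1.980156
  f(c_7) = f(-1.980156) = 0.215926
  f(a) × f(c) < 0, new interval: [-2.004375, -1.980156]

After 7 iteration(s), the approximation is c_7 = -1.980156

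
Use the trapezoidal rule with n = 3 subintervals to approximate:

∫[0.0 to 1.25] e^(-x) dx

f(x) = e^(-x)
a = 0.0, b = 1.25, n = 3
h = (b - a)/n = 0.416667

Trapezoidal rule: (h/2)[f(x₀) + 2f(x₁) + 2f(x₂) + ... + f(xₙ)]

x_0 = 0.0000, f(x_0) = 1.000000, coefficient = 1
x_1 = 0.4167, f(x_1) = 0.659241, coefficient = 2
x_2 = 0.8333, f(x_2) = 0.434598, coefficient = 2
x_3 = 1.2500, f(x_3) = 0.286505, coefficient = 1

I ≈ (0.416667/2) × 3.474182 = 0.723788
Exact value: 0.713495
Error: 0.010293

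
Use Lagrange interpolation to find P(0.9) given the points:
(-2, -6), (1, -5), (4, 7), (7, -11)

Lagrange interpolation formula:
P(x) = Σ yᵢ × Lᵢ(x)
where Lᵢ(x) = Π_{j≠i} (x - xⱼ)/(xᵢ - xⱼ)

L_0(0.9) = (0.9 - 1)/(-2 - 1) × (0.9 - 4)/(-2 - 4) × (0.9 - 7)/(-2 - 7) = 0.011673
L_1(0.9) = (0.9 - (-2))/(1 - (-2)) × (0.9 - 4)/(1 - 4) × (0.9 - 7)/(1 - 7) = 1.015537
L_2(0.9) = (0.9 - (-2))/(4 - (-2)) × (0.9 - 1)/(4 - 1) × (0.9 - 7)/(4 - 7) = -0.032759
L_3(0.9) = (0.9 - (-2))/(7 - (-2)) × (0.9 - 1)/(7 - 1) × (0.9 - 4)/(7 - 4) = 0.005549

P(0.9) = (-6)×L_0(0.9) + (-5)×L_1(0.9) + 7×L_2(0.9) + (-11)×L_3(0.9)
P(0.9) = -5.438080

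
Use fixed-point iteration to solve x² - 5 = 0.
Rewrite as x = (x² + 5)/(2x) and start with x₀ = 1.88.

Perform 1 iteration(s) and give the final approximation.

Equation: x² - 5 = 0
Fixed-point form: x = (x² + 5)/(2x)
x₀ = 1.88

x_1 = g(1.880000) = 2.269787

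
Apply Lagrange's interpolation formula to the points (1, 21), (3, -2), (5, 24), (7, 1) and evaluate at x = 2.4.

Lagrange interpolation formula:
P(x) = Σ yᵢ × Lᵢ(x)
where Lᵢ(x) = Π_{j≠i} (x - xⱼ)/(xᵢ - xⱼ)

L_0(2.4) = (2.4 - 3)/(1 - 3) × (2.4 - 5)/(1 - 5) × (2.4 - 7)/(1 - 7) = 0.149500
L_1(2.4) = (2.4 - 1)/(3 - 1) × (2.4 - 5)/(3 - 5) × (2.4 - 7)/(3 - 7) = 1.046500
L_2(2.4) = (2.4 - 1)/(5 - 1) × (2.4 - 3)/(5 - 3) × (2.4 - 7)/(5 - 7) = -0.241500
L_3(2.4) = (2.4 - 1)/(7 - 1) × (2.4 - 3)/(7 - 3) × (2.4 - 5)/(7 - 5) = 0.045500

P(2.4) = 21×L_0(2.4) + (-2)×L_1(2.4) + 24×L_2(2.4) + 1×L_3(2.4)
P(2.4) = -4.704000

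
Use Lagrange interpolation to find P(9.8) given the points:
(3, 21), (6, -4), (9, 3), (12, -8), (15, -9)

Lagrange interpolation formula:
P(x) = Σ yᵢ × Lᵢ(x)
where Lᵢ(x) = Π_{j≠i} (x - xⱼ)/(xᵢ - xⱼ)

L_0(9.8) = (9.8 - 6)/(3 - 6) × (9.8 - 9)/(3 - 9) × (9.8 - 12)/(3 - 12) × (9.8 - 15)/(3 - 15) = 0.017890
L_1(9.8) = (9.8 - 3)/(6 - 3) × (9.8 - 9)/(6 - 9) × (9.8 - 12)/(6 - 12) × (9.8 - 15)/(6 - 15) = -0.128053
L_2(9.8) = (9.8 - 3)/(9 - 3) × (9.8 - 6)/(9 - 6) × (9.8 - 12)/(9 - 12) × (9.8 - 15)/(9 - 15) = 0.912375
L_3(9.8) = (9.8 - 3)/(12 - 3) × (9.8 - 6)/(12 - 6) × (9.8 - 9)/(12 - 9) × (9.8 - 15)/(12 - 15) = 0.221182
L_4(9.8) = (9.8 - 3)/(15 - 3) × (9.8 - 6)/(15 - 6) × (9.8 - 9)/(15 - 9) × (9.8 - 12)/(15 - 12) = -0.023394

P(9.8) = 21×L_0(9.8) + (-4)×L_1(9.8) + 3×L_2(9.8) + (-8)×L_3(9.8) + (-9)×L_4(9.8)
P(9.8) = 2.066114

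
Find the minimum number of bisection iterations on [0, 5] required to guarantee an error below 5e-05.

We need (b-a)/2^n ≤ 5e-05
(5 - 0)/2^n ≤ 5e-05
5/2^n ≤ 5e-05
2^n ≥ 100000
n ≥ log₂(100000) = 16.61
n ≥ 17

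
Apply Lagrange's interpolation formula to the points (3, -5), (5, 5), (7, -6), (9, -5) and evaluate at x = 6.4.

Lagrange interpolation formula:
P(x) = Σ yᵢ × Lᵢ(x)
where Lᵢ(x) = Π_{j≠i} (x - xⱼ)/(xᵢ - xⱼ)

L_0(6.4) = (6.4 - 5)/(3 - 5) × (6.4 - 7)/(3 - 7) × (6.4 - 9)/(3 - 9) = -0.045500
L_1(6.4) = (6.4 - 3)/(5 - 3) × (6.4 - 7)/(5 - 7) × (6.4 - 9)/(5 - 9) = 0.331500
L_2(6.4) = (6.4 - 3)/(7 - 3) × (6.4 - 5)/(7 - 5) × (6.4 - 9)/(7 - 9) = 0.773500
L_3(6.4) = (6.4 - 3)/(9 - 3) × (6.4 - 5)/(9 - 5) × (6.4 - 7)/(9 - 7) = -0.059500

P(6.4) = (-5)×L_0(6.4) + 5×L_1(6.4) + (-6)×L_2(6.4) + (-5)×L_3(6.4)
P(6.4) = -2.458500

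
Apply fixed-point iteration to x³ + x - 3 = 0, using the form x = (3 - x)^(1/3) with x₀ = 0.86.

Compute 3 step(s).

Equation: x³ + x - 3 = 0
Fixed-point form: x = (3 - x)^(1/3)
x₀ = 0.86

x_1 = g(0.860000) = 1.288659
x_2 = g(1.288659) = 1.196131
x_3 = g(1.196131) = 1.217311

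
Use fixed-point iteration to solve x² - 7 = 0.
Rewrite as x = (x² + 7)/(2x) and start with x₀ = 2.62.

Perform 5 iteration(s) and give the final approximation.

Equation: x² - 7 = 0
Fixed-point form: x = (x² + 7)/(2x)
x₀ = 2.62

x_1 = g(2.620000) = 2.645878
x_2 = g(2.645878) = 2.645751
x_3 = g(2.645751) = 2.645751
x_4 = g(2.645751) = 2.645751
x_5 = g(2.645751) = 2.645751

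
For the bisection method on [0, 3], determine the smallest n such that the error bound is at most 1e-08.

We need (b-a)/2^n ≤ 1e-08
(3 - 0)/2^n ≤ 1e-08
3/2^n ≤ 1e-08
2^n ≥ 300000000
n ≥ log₂(300000000) = 28.16
n ≥ 29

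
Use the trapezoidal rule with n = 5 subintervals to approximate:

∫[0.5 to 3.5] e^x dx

f(x) = e^x
a = 0.5, b = 3.5, n = 5
h = (b - a)/n = 0.600000

Trapezoidal rule: (h/2)[f(x₀) + 2f(x₁) + 2f(x₂) + ... + f(xₙ)]

x_0 = 0.5000, f(x_0) = 1.648721, coefficient = 1
x_1 = 1.1000, f(x_1) = 3.004166, coefficient = 2
x_2 = 1.7000, f(x_2) = 5.473947, coefficient = 2
x_3 = 2.3000, f(x_3) = 9.974182, coefficient = 2
x_4 = 2.9000, f(x_4) = 18.174145, coefficient = 2
x_5 = 3.5000, f(x_5) = 33.115452, coefficient = 1

I ≈ (0.600000/2) × 108.017056 = 32.405117
Exact value: 31.466731
Error: 0.938386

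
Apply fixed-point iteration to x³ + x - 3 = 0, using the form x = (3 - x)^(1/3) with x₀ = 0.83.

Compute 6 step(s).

Equation: x³ + x - 3 = 0
Fixed-point form: x = (3 - x)^(1/3)
x₀ = 0.83

x_1 = g(0.830000) = 1.294653
x_2 = g(1.294653) = 1.194733
x_3 = g(1.194733) = 1.217626
x_4 = g(1.217626) = 1.212457
x_5 = g(1.212457) = 1.213628
x_6 = g(1.213628) = 1.213363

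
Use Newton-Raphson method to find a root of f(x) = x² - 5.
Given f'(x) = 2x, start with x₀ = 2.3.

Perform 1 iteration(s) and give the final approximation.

f(x) = x² - 5
f'(x) = 2x
x₀ = 2.3

Newton-Raphson formula: x_{n+1} = x_n - f(x_n)/f'(x_n)

Iteration 1:
  f(2.300000) = 0.290000
  f'(2.300000) = 4.600000
  x_1 = 2.300000 - 0.290000/4.600000 = 2.236957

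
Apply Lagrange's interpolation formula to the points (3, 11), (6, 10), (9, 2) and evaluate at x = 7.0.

Lagrange interpolation formula:
P(x) = Σ yᵢ × Lᵢ(x)
where Lᵢ(x) = Π_{j≠i} (x - xⱼ)/(xᵢ - xⱼ)

L_0(7.0) = (7.0 - 6)/(3 - 6) × (7.0 - 9)/(3 - 9) = -0.111111
L_1(7.0) = (7.0 - 3)/(6 - 3) × (7.0 - 9)/(6 - 9) = 0.888889
L_2(7.0) = (7.0 - 3)/(9 - 3) × (7.0 - 6)/(9 - 6) = 0.222222

P(7.0) = 11×L_0(7.0) + 10×L_1(7.0) + 2×L_2(7.0)
P(7.0) = 8.111111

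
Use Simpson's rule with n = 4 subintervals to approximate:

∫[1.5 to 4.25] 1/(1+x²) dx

f(x) = 1/(1+x²)
a = 1.5, b = 4.25, n = 4
h = (b - a)/n = 0.687500

Simpson's rule: (h/3)[f(x₀) + 4f(x₁) + 2f(x₂) + ... + f(xₙ)]

x_0 = 1.5000, f(x_0) = 0.307692, coefficient = 1
x_1 = 2.1875, f(x_1) = 0.172856, coefficient = 4
x_2 = 2.8750, f(x_2) = 0.107926, coefficient = 2
x_3 = 3.5625, f(x_3) = 0.073039, coefficient = 4
x_4 = 4.2500, f(x_4) = 0.052459, coefficient = 1

I ≈ (0.687500/3) × 1.559582 = 0.357404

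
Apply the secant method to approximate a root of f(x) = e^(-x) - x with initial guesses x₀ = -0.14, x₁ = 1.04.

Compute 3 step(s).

f(x) = e^(-x) - x
x₀ = -0.14, x₁ = 1.04

Secant formula: x_{n+1} = x_n - f(x_n)(x_n - x_{n-1})/(f(x_n) - f(x_{n-1}))

Iteration 1:
  f(-0.140000) = 1.290274
  f(1.040000) = -0.686545
  x_2 = 1.040000 - (-0.686545)×(1.040000 - (-0.140000))/(-0.686545 - 1.290274)
       = 0.630188
Iteration 2:
  f(1.040000) = -0.686545
  f(0.630188) = -0.097697
  x_3 = 0.630188 - (-0.097697)×(0.630188 - 1.040000)/(-0.097697 - (-0.686545))
       = 0.562196
Iteration 3:
  f(0.630188) = -0.097697
  f(0.562196) = 0.007760
  x_4 = 0.562196 - 0.007760×(0.562196 - 0.630188)/(0.007760 - (-0.097697))
       = 0.567199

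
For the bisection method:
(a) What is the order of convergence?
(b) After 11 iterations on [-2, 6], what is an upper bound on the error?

(a) Bisection has linear (order 1) convergence; the error is halved each step.

(b) Error bound = (b-a)/2^n = (6 - (-2))/2^{11}
    = 8/2^{11}

(a) 1 (linear); (b) error ≤ 3.91e-03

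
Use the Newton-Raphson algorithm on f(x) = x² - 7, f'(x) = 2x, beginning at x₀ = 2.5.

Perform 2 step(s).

f(x) = x² - 7
f'(x) = 2x
x₀ = 2.5

Newton-Raphson formula: x_{n+1} = x_n - f(x_n)/f'(x_n)

Iteration 1:
  f(2.500000) = -0.750000
  f'(2.500000) = 5.000000
  x_1 = 2.500000 - (-0.750000)/5.000000 = 2.650000
Iteration 2:
  f(2.650000) = 0.022500
  f'(2.650000) = 5.300000
  x_2 = 2.650000 - 0.022500/5.300000 = 2.645755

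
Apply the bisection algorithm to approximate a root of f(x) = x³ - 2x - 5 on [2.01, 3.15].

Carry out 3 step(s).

f(x) = x³ - 2x - 5
Initial interval: [2.01, 3.15]

Iteration 1:
  c_1 = (2.010000 + 3.150000)/2 = 2.580000
  f(c_1) = f(2.580000) = 7.013512
  f(a) × f(c) < 0, new interval: [2.010000, 2.580000]
Iteration 2:
  c_2 = (2.010000 + 2.580000)/2 = 2.295000
  f(c_2) = f(2.295000) = 2.497822
  f(a) × f(c) < 0, new interval: [2.010000, 2.295000]
Iteration 3:
  c_3 = (2.010000 + 2.295000)/2 = 2.152500
  f(c_3) = f(2.152500) = 0.668084
  f(a) × f(c) < 0, new interval: [2.010000, 2.152500]

After 3 iteration(s), the approximation is c_3 = 2.152500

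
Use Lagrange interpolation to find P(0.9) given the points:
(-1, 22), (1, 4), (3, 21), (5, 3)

Lagrange interpolation formula:
P(x) = Σ yᵢ × Lᵢ(x)
where Lᵢ(x) = Π_{j≠i} (x - xⱼ)/(xᵢ - xⱼ)

L_0(0.9) = (0.9 - 1)/(-1 - 1) × (0.9 - 3)/(-1 - 3) × (0.9 - 5)/(-1 - 5) = 0.017937
L_1(0.9) = (0.9 - (-1))/(1 - (-1)) × (0.9 - 3)/(1 - 3) × (0.9 - 5)/(1 - 5) = 1.022437
L_2(0.9) = (0.9 - (-1))/(3 - (-1)) × (0.9 - 1)/(3 - 1) × (0.9 - 5)/(3 - 5) = -0.048687
L_3(0.9) = (0.9 - (-1))/(5 - (-1)) × (0.9 - 1)/(5 - 1) × (0.9 - 3)/(5 - 3) = 0.008312

P(0.9) = 22×L_0(0.9) + 4×L_1(0.9) + 21×L_2(0.9) + 3×L_3(0.9)
P(0.9) = 3.486875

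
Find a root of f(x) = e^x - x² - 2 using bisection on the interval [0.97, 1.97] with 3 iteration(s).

f(x) = e^x - x² - 2
Initial interval: [0.97, 1.97]

Iteration 1:
  c_1 = (0.970000 + 1.970000)/2 = 1.470000
  f(c_1) = f(1.470000) = 0.188335
  f(a) × f(c) < 0, new interval: [0.970000, 1.470000]
Iteration 2:
  c_2 = (0.970000 + 1.470000)/2 = 1.220000
  f(c_2) = f(1.220000) = -0.101212
  f(a) × f(c) ≥ 0, new interval: [1.220000, 1.470000]
Iteration 3:
  c_3 = (1.220000 + 1.470000)/2 = 1.345000
  f(c_3) = f(1.345000) = 0.029162
  f(a) × f(c) < 0, new interval: [1.220000, 1.345000]

After 3 iteration(s), the approximation is c_3 = 1.345000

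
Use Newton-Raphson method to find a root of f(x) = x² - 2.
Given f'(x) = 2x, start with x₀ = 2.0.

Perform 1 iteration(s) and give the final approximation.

f(x) = x² - 2
f'(x) = 2x
x₀ = 2.0

Newton-Raphson formula: x_{n+1} = x_n - f(x_n)/f'(x_n)

Iteration 1:
  f(2.000000) = 2.000000
  f'(2.000000) = 4.000000
  x_1 = 2.000000 - 2.000000/4.000000 = 1.500000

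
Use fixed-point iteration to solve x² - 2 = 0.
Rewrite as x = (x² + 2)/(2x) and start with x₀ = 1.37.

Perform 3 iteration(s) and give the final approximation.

Equation: x² - 2 = 0
Fixed-point form: x = (x² + 2)/(2x)
x₀ = 1.37

x_1 = g(1.370000) = 1.414927
x_2 = g(1.414927) = 1.414214
x_3 = g(1.414214) = 1.414214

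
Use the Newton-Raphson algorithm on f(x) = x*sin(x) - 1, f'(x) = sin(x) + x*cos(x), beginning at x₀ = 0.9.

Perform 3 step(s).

f(x) = x*sin(x) - 1
f'(x) = sin(x) + x*cos(x)
x₀ = 0.9

Newton-Raphson formula: x_{n+1} = x_n - f(x_n)/f'(x_n)

Iteration 1:
  f(0.900000) = -0.295006
  f'(0.900000) = 1.342776
  x_1 = 0.900000 - (-0.295006)/1.342776 = 1.119698
Iteration 2:
  f(1.119698) = 0.007694
  f'(1.119698) = 1.388106
  x_2 = 1.119698 - 0.007694/1.388106 = 1.114156
Iteration 3:
  f(1.114156) = -0.000002
  f'(1.114156) = 1.388810
  x_3 = 1.114156 - (-0.000002)/1.388810 = 1.114157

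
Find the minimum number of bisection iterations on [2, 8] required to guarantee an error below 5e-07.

We need (b-a)/2^n ≤ 5e-07
(8 - 2)/2^n ≤ 5e-07
6/2^n ≤ 5e-07
2^n ≥ 12000000
n ≥ log₂(12000000) = 23.52
n ≥ 24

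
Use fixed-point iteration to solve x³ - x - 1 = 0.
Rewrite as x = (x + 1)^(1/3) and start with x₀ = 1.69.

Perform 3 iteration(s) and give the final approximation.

Equation: x³ - x - 1 = 0
Fixed-point form: x = (x + 1)^(1/3)
x₀ = 1.69

x_1 = g(1.690000) = 1.390755
x_2 = g(1.390755) = 1.337145
x_3 = g(1.337145) = 1.327074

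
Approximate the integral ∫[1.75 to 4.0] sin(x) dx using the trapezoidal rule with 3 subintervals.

f(x) = sin(x)
a = 1.75, b = 4.0, n = 3
h = (b - a)/n = 0.750000

Trapezoidal rule: (h/2)[f(x₀) + 2f(x₁) + 2f(x₂) + ... + f(xₙ)]

x_0 = 1.7500, f(x_0) = 0.983986, coefficient = 1
x_1 = 2.5000, f(x_1) = 0.598472, coefficient = 2
x_2 = 3.2500, f(x_2) = -0.108195, coefficient = 2
x_3 = 4.0000, f(x_3) = -0.756802, coefficient = 1

I ≈ (0.750000/2) × 1.207737 = 0.452902
Exact value: 0.475398
Error: 0.022496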